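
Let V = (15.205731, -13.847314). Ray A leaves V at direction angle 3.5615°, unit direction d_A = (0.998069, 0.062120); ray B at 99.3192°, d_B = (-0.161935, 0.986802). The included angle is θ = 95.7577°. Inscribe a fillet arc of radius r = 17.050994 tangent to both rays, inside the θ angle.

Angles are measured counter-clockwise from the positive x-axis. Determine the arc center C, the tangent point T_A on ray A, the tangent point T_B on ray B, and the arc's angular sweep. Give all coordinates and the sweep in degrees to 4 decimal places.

center=(29.5349,4.1285) T_A=(30.5941,-12.8895) T_B=(12.7090,1.3674) sweep=84.2423

bisector direction at 51.4403° = (0.623329,0.781960)
center distance |VC| = r/sin(θ/2) = 17.050994/sin(47.8788°) = 22.988194
C = V + |VC|·bis = (29.5349,4.1285)
T_A = V + ((C−V)·d_A)·d_A = V + 15.4182·d_A = (30.5941,-12.8895)
T_B = V + ((C−V)·d_B)·d_B = V + 15.4182·d_B = (12.7090,1.3674)
sweep = 180° − θ = 84.2423°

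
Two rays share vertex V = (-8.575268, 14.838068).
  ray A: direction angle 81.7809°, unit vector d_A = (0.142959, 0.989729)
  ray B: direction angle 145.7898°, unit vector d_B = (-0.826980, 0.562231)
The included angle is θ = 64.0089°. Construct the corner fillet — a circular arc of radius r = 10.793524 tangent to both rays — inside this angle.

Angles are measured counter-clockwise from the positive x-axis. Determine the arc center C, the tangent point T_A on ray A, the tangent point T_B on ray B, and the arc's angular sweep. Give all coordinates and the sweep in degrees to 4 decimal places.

bisector direction at 113.7854° = (-0.403311,0.915063)
center distance |VC| = r/sin(θ/2) = 10.793524/sin(32.0044°) = 20.365711
C = V + |VC|·bis = (-16.7890,33.4740)
T_A = V + ((C−V)·d_A)·d_A = V + 17.2703·d_A = (-6.1063,31.9309)
T_B = V + ((C−V)·d_B)·d_B = V + 17.2703·d_B = (-22.8574,24.5479)
sweep = 180° − θ = 115.9911°

center=(-16.7890,33.4740) T_A=(-6.1063,31.9309) T_B=(-22.8574,24.5479) sweep=115.9911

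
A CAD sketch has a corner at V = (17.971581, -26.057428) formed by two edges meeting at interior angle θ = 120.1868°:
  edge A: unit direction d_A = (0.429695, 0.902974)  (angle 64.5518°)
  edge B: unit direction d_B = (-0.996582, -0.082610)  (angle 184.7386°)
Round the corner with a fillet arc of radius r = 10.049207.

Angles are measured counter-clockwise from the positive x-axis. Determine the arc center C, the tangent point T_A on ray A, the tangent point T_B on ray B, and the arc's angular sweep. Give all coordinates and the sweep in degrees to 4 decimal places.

center=(11.3811,-16.5201) T_A=(20.4553,-20.8382) T_B=(12.2112,-26.5349) sweep=59.8132

bisector direction at 124.6452° = (-0.568493,0.822688)
center distance |VC| = r/sin(θ/2) = 10.049207/sin(60.0934°) = 11.592929
C = V + |VC|·bis = (11.3811,-16.5201)
T_A = V + ((C−V)·d_A)·d_A = V + 5.7801·d_A = (20.4553,-20.8382)
T_B = V + ((C−V)·d_B)·d_B = V + 5.7801·d_B = (12.2112,-26.5349)
sweep = 180° − θ = 59.8132°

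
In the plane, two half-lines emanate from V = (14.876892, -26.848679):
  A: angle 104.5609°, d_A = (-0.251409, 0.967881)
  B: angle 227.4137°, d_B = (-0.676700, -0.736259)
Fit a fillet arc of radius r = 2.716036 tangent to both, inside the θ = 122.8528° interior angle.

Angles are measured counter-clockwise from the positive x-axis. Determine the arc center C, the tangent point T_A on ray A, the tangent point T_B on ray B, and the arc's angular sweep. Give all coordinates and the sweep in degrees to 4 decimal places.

bisector direction at 165.9873° = (-0.970242,0.242137)
center distance |VC| = r/sin(θ/2) = 2.716036/sin(61.4264°) = 3.092718
C = V + |VC|·bis = (11.8762,-26.0998)
T_A = V + ((C−V)·d_A)·d_A = V + 1.4792·d_A = (14.5050,-25.4170)
T_B = V + ((C−V)·d_B)·d_B = V + 1.4792·d_B = (13.8759,-27.9378)
sweep = 180° − θ = 57.1472°

center=(11.8762,-26.0998) T_A=(14.5050,-25.4170) T_B=(13.8759,-27.9378) sweep=57.1472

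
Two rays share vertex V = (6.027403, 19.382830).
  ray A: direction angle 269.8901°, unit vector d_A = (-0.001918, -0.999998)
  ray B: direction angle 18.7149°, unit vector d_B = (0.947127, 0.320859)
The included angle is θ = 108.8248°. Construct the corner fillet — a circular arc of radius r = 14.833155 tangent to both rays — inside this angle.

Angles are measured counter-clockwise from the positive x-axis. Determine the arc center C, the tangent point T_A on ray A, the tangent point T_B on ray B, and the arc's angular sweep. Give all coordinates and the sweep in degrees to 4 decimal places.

bisector direction at 324.3025° = (0.812109,-0.583506)
center distance |VC| = r/sin(θ/2) = 14.833155/sin(54.4124°) = 18.239876
C = V + |VC|·bis = (20.8402,8.7398)
T_A = V + ((C−V)·d_A)·d_A = V + 10.6146·d_A = (6.0070,8.7682)
T_B = V + ((C−V)·d_B)·d_B = V + 10.6146·d_B = (16.0808,22.7886)
sweep = 180° − θ = 71.1752°

center=(20.8402,8.7398) T_A=(6.0070,8.7682) T_B=(16.0808,22.7886) sweep=71.1752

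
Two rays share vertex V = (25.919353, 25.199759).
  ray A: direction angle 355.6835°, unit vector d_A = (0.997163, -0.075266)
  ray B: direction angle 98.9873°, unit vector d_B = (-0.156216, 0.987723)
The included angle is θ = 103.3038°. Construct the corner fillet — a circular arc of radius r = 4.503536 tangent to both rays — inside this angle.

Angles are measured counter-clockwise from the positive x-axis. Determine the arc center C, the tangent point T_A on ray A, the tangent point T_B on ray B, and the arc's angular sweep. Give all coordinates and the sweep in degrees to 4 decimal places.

bisector direction at 47.3354° = (0.677705,0.735333)
center distance |VC| = r/sin(θ/2) = 4.503536/sin(51.6519°) = 5.742433
C = V + |VC|·bis = (29.8110,29.4224)
T_A = V + ((C−V)·d_A)·d_A = V + 3.5628·d_A = (29.4721,24.9316)
T_B = V + ((C−V)·d_B)·d_B = V + 3.5628·d_B = (25.3628,28.7188)
sweep = 180° − θ = 76.6962°

center=(29.8110,29.4224) T_A=(29.4721,24.9316) T_B=(25.3628,28.7188) sweep=76.6962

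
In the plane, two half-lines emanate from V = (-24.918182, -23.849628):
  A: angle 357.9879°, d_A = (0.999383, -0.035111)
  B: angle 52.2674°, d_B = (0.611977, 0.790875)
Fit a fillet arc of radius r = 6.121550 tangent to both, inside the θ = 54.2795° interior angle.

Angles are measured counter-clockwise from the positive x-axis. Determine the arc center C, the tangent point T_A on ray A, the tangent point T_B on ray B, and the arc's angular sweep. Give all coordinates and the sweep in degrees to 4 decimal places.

bisector direction at 25.1277° = (0.905364,0.424636)
center distance |VC| = r/sin(θ/2) = 6.121550/sin(27.1397°) = 13.419672
C = V + |VC|·bis = (-12.7685,-18.1511)
T_A = V + ((C−V)·d_A)·d_A = V + 11.9421·d_A = (-12.9834,-24.2689)
T_B = V + ((C−V)·d_B)·d_B = V + 11.9421·d_B = (-17.6099,-14.4049)
sweep = 180° − θ = 125.7205°

center=(-12.7685,-18.1511) T_A=(-12.9834,-24.2689) T_B=(-17.6099,-14.4049) sweep=125.7205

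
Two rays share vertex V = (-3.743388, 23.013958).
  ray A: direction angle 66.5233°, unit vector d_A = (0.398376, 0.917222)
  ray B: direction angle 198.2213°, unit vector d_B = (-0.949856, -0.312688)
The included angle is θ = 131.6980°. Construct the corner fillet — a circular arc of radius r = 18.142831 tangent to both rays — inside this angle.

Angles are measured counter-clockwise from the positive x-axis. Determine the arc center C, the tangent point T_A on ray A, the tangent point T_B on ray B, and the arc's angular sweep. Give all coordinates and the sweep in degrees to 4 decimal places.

center=(-17.1436,37.7033) T_A=(-0.5026,30.4756) T_B=(-11.4705,20.4702) sweep=48.3020

bisector direction at 132.3723° = (-0.673945,0.738781)
center distance |VC| = r/sin(θ/2) = 18.142831/sin(65.8490°) = 19.883201
C = V + |VC|·bis = (-17.1436,37.7033)
T_A = V + ((C−V)·d_A)·d_A = V + 8.1351·d_A = (-0.5026,30.4756)
T_B = V + ((C−V)·d_B)·d_B = V + 8.1351·d_B = (-11.4705,20.4702)
sweep = 180° − θ = 48.3020°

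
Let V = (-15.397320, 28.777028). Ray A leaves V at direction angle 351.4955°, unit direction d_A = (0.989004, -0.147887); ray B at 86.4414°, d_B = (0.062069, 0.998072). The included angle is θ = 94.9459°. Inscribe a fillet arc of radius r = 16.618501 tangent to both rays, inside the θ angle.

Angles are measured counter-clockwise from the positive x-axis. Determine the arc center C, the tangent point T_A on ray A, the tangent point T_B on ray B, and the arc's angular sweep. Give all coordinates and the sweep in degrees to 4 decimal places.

center=(2.1352,42.9586) T_A=(-0.3224,26.5229) T_B=(-14.4512,43.9901) sweep=85.0541

bisector direction at 38.9685° = (0.777492,0.628892)
center distance |VC| = r/sin(θ/2) = 16.618501/sin(47.4729°) = 22.550124
C = V + |VC|·bis = (2.1352,42.9586)
T_A = V + ((C−V)·d_A)·d_A = V + 15.2425·d_A = (-0.3224,26.5229)
T_B = V + ((C−V)·d_B)·d_B = V + 15.2425·d_B = (-14.4512,43.9901)
sweep = 180° − θ = 85.0541°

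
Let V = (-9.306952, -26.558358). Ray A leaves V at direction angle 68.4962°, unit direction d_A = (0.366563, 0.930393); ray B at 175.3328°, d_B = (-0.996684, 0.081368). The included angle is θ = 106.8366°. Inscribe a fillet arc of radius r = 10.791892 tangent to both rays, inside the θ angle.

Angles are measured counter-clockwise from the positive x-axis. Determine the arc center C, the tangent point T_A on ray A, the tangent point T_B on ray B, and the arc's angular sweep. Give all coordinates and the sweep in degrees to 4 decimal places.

center=(-16.4117,-15.1505) T_A=(-6.3710,-19.1064) T_B=(-17.2898,-25.9066) sweep=73.1634

bisector direction at 121.9145° = (-0.528653,0.848838)
center distance |VC| = r/sin(θ/2) = 10.791892/sin(53.4183°) = 13.439335
C = V + |VC|·bis = (-16.4117,-15.1505)
T_A = V + ((C−V)·d_A)·d_A = V + 8.0094·d_A = (-6.3710,-19.1064)
T_B = V + ((C−V)·d_B)·d_B = V + 8.0094·d_B = (-17.2898,-25.9066)
sweep = 180° − θ = 73.1634°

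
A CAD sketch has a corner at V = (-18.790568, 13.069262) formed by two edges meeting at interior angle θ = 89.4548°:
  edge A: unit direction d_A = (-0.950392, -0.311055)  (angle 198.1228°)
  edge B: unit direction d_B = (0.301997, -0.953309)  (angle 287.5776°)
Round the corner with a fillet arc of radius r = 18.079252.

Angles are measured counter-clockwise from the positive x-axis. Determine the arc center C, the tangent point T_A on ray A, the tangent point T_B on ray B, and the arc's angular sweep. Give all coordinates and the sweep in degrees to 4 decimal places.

center=(-30.5136,-9.7905) T_A=(-36.1372,7.3919) T_B=(-13.2785,-4.3306) sweep=90.5452

bisector direction at 242.8502° = (-0.456318,-0.889817)
center distance |VC| = r/sin(θ/2) = 18.079252/sin(44.7274°) = 25.690443
C = V + |VC|·bis = (-30.5136,-9.7905)
T_A = V + ((C−V)·d_A)·d_A = V + 18.2521·d_A = (-36.1372,7.3919)
T_B = V + ((C−V)·d_B)·d_B = V + 18.2521·d_B = (-13.2785,-4.3306)
sweep = 180° − θ = 90.5452°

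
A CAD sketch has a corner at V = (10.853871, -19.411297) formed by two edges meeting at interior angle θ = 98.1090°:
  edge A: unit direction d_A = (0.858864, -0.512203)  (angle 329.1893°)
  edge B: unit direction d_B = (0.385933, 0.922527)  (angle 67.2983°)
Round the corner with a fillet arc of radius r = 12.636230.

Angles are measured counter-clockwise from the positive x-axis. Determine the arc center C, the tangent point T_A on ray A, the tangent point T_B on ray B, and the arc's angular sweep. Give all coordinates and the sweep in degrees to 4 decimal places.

bisector direction at 18.2438° = (0.949733,0.313061)
center distance |VC| = r/sin(θ/2) = 12.636230/sin(49.0545°) = 16.729344
C = V + |VC|·bis = (26.7423,-14.1740)
T_A = V + ((C−V)·d_A)·d_A = V + 10.9634·d_A = (20.2700,-25.0268)
T_B = V + ((C−V)·d_B)·d_B = V + 10.9634·d_B = (15.0850,-9.2972)
sweep = 180° − θ = 81.8910°

center=(26.7423,-14.1740) T_A=(20.2700,-25.0268) T_B=(15.0850,-9.2972) sweep=81.8910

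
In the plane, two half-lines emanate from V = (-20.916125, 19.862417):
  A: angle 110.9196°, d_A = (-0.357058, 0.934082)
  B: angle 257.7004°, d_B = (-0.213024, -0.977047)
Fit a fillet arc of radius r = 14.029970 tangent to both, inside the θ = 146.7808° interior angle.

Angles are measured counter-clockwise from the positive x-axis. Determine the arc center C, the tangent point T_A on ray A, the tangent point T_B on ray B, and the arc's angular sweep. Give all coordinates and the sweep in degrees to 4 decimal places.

center=(-35.5156,18.7621) T_A=(-22.4104,23.7716) T_B=(-21.8076,15.7734) sweep=33.2192

bisector direction at 184.3100° = (-0.997172,-0.075153)
center distance |VC| = r/sin(θ/2) = 14.029970/sin(73.3904°) = 14.640865
C = V + |VC|·bis = (-35.5156,18.7621)
T_A = V + ((C−V)·d_A)·d_A = V + 4.1851·d_A = (-22.4104,23.7716)
T_B = V + ((C−V)·d_B)·d_B = V + 4.1851·d_B = (-21.8076,15.7734)
sweep = 180° − θ = 33.2192°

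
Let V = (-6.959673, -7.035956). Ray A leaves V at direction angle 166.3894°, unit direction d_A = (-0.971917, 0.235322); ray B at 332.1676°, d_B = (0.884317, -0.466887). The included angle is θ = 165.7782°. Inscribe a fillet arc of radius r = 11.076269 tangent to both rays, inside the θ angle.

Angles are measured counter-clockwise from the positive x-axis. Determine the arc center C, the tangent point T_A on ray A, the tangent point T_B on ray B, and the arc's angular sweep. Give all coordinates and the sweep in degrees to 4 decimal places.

bisector direction at 249.2785° = (-0.353826,-0.935311)
center distance |VC| = r/sin(θ/2) = 11.076269/sin(82.8891°) = 11.162124
C = V + |VC|·bis = (-10.9091,-17.4760)
T_A = V + ((C−V)·d_A)·d_A = V + 1.3818·d_A = (-8.3026,-6.7108)
T_B = V + ((C−V)·d_B)·d_B = V + 1.3818·d_B = (-5.7378,-7.6811)
sweep = 180° − θ = 14.2218°

center=(-10.9091,-17.4760) T_A=(-8.3026,-6.7108) T_B=(-5.7378,-7.6811) sweep=14.2218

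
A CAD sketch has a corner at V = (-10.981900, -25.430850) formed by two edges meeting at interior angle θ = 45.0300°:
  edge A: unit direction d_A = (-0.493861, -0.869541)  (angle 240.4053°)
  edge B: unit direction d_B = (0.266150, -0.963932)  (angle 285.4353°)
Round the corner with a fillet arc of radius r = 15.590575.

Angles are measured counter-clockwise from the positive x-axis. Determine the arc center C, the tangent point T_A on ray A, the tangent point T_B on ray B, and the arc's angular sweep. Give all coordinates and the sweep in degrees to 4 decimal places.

bisector direction at 262.9203° = (-0.123250,-0.992376)
center distance |VC| = r/sin(θ/2) = 15.590575/sin(22.5150°) = 40.714404
C = V + |VC|·bis = (-15.9999,-65.8348)
T_A = V + ((C−V)·d_A)·d_A = V + 37.6111·d_A = (-29.5566,-58.1353)
T_B = V + ((C−V)·d_B)·d_B = V + 37.6111·d_B = (-0.9717,-61.6854)
sweep = 180° − θ = 134.9700°

center=(-15.9999,-65.8348) T_A=(-29.5566,-58.1353) T_B=(-0.9717,-61.6854) sweep=134.9700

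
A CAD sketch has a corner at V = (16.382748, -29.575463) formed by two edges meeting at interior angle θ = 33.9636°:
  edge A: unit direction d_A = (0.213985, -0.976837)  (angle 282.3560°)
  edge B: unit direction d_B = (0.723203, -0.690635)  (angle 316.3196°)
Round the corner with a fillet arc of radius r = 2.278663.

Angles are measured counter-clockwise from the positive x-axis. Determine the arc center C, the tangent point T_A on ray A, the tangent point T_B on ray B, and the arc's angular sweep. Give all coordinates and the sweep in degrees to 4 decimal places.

bisector direction at 299.3378° = (0.489958,-0.871746)
center distance |VC| = r/sin(θ/2) = 2.278663/sin(16.9818°) = 7.801826
C = V + |VC|·bis = (20.2053,-36.3767)
T_A = V + ((C−V)·d_A)·d_A = V + 7.4616·d_A = (17.9794,-36.8643)
T_B = V + ((C−V)·d_B)·d_B = V + 7.4616·d_B = (21.7790,-34.7287)
sweep = 180° − θ = 146.0364°

center=(20.2053,-36.3767) T_A=(17.9794,-36.8643) T_B=(21.7790,-34.7287) sweep=146.0364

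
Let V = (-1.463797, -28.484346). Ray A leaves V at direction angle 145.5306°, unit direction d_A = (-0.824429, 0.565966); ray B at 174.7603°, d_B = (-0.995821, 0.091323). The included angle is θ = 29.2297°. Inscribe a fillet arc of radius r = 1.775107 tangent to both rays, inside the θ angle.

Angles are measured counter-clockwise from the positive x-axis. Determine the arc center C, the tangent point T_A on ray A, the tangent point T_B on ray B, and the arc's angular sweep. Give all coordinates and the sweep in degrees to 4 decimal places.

bisector direction at 160.1454° = (-0.940558,0.339634)
center distance |VC| = r/sin(θ/2) = 1.775107/sin(14.6149°) = 7.035137
C = V + |VC|·bis = (-8.0808,-26.0950)
T_A = V + ((C−V)·d_A)·d_A = V + 6.8075·d_A = (-7.0761,-24.6315)
T_B = V + ((C−V)·d_B)·d_B = V + 6.8075·d_B = (-8.2429,-27.8627)
sweep = 180° − θ = 150.7703°

center=(-8.0808,-26.0950) T_A=(-7.0761,-24.6315) T_B=(-8.2429,-27.8627) sweep=150.7703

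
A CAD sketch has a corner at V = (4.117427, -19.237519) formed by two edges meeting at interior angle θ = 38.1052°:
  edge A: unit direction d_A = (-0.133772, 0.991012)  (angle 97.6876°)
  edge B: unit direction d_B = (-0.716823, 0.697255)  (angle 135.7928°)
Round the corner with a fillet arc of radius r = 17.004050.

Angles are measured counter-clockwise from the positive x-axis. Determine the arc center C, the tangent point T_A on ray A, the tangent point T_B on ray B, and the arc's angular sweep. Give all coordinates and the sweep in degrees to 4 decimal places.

bisector direction at 116.7402° = (-0.449946,0.893056)
center distance |VC| = r/sin(θ/2) = 17.004050/sin(19.0526°) = 52.089989
C = V + |VC|·bis = (-19.3202,27.2818)
T_A = V + ((C−V)·d_A)·d_A = V + 49.2365·d_A = (-2.4690,29.5564)
T_B = V + ((C−V)·d_B)·d_B = V + 49.2365·d_B = (-31.1764,15.0929)
sweep = 180° − θ = 141.8948°

center=(-19.3202,27.2818) T_A=(-2.4690,29.5564) T_B=(-31.1764,15.0929) sweep=141.8948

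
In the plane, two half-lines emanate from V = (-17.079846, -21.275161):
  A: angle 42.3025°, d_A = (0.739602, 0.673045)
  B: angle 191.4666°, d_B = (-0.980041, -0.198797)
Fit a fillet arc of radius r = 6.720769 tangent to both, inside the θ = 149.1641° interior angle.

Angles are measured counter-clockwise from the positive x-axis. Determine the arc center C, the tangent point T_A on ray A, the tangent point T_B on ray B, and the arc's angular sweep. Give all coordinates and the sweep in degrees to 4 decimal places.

bisector direction at 116.8845° = (-0.452194,0.891919)
center distance |VC| = r/sin(θ/2) = 6.720769/sin(74.5820°) = 6.971664
C = V + |VC|·bis = (-20.2324,-15.0570)
T_A = V + ((C−V)·d_A)·d_A = V + 1.8535·d_A = (-15.7090,-20.0277)
T_B = V + ((C−V)·d_B)·d_B = V + 1.8535·d_B = (-18.8963,-21.6436)
sweep = 180° − θ = 30.8359°

center=(-20.2324,-15.0570) T_A=(-15.7090,-20.0277) T_B=(-18.8963,-21.6436) sweep=30.8359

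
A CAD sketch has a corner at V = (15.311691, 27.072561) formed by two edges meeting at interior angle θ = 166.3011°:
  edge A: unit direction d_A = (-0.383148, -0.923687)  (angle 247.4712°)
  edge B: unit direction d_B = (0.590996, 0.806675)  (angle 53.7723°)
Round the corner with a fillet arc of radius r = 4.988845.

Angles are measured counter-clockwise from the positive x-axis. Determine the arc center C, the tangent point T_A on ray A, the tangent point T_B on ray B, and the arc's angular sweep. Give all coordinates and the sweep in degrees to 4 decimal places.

bisector direction at 330.6218° = (0.871400,-0.490573)
center distance |VC| = r/sin(θ/2) = 4.988845/sin(83.1505°) = 5.024707
C = V + |VC|·bis = (19.6902,24.6076)
T_A = V + ((C−V)·d_A)·d_A = V + 0.5993·d_A = (15.0821,26.5190)
T_B = V + ((C−V)·d_B)·d_B = V + 0.5993·d_B = (15.6658,27.5560)
sweep = 180° − θ = 13.6989°

center=(19.6902,24.6076) T_A=(15.0821,26.5190) T_B=(15.6658,27.5560) sweep=13.6989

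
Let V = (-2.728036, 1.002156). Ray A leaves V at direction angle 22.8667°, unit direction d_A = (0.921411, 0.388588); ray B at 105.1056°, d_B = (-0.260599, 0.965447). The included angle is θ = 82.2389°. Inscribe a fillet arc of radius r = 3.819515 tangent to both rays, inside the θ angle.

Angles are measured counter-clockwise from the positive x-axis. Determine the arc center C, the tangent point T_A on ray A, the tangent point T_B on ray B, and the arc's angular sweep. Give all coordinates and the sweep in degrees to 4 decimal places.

bisector direction at 63.9862° = (0.438588,0.898688)
center distance |VC| = r/sin(θ/2) = 3.819515/sin(41.1195°) = 5.807991
C = V + |VC|·bis = (-0.1807,6.2217)
T_A = V + ((C−V)·d_A)·d_A = V + 4.3754·d_A = (1.3035,2.7024)
T_B = V + ((C−V)·d_B)·d_B = V + 4.3754·d_B = (-3.8683,5.2264)
sweep = 180° − θ = 97.7611°

center=(-0.1807,6.2217) T_A=(1.3035,2.7024) T_B=(-3.8683,5.2264) sweep=97.7611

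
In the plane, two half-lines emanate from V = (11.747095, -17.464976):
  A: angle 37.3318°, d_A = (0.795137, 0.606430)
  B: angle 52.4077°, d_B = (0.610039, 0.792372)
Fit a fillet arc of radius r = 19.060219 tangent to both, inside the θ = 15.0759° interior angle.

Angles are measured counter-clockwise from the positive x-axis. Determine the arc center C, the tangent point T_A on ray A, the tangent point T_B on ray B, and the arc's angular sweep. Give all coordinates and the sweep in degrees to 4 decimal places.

bisector direction at 44.8697° = (0.708712,0.705497)
center distance |VC| = r/sin(θ/2) = 19.060219/sin(7.5380°) = 145.295052
C = V + |VC|·bis = (114.7195,85.0403)
T_A = V + ((C−V)·d_A)·d_A = V + 144.0394·d_A = (126.2782,69.8848)
T_B = V + ((C−V)·d_B)·d_B = V + 144.0394·d_B = (99.6167,96.6678)
sweep = 180° − θ = 164.9241°

center=(114.7195,85.0403) T_A=(126.2782,69.8848) T_B=(99.6167,96.6678) sweep=164.9241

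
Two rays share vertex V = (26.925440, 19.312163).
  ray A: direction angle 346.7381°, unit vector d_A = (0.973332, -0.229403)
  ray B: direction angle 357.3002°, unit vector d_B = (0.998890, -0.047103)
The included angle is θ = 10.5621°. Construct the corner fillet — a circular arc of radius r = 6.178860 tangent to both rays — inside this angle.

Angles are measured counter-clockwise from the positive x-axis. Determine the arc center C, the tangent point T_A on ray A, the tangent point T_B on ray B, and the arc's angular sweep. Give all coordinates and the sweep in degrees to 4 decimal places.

bisector direction at 352.0191° = (0.990315,-0.138842)
center distance |VC| = r/sin(θ/2) = 6.178860/sin(5.2810°) = 67.131417
C = V + |VC|·bis = (93.4067,9.9915)
T_A = V + ((C−V)·d_A)·d_A = V + 66.8465·d_A = (91.9892,3.9774)
T_B = V + ((C−V)·d_B)·d_B = V + 66.8465·d_B = (93.6977,16.1635)
sweep = 180° − θ = 169.4379°

center=(93.4067,9.9915) T_A=(91.9892,3.9774) T_B=(93.6977,16.1635) sweep=169.4379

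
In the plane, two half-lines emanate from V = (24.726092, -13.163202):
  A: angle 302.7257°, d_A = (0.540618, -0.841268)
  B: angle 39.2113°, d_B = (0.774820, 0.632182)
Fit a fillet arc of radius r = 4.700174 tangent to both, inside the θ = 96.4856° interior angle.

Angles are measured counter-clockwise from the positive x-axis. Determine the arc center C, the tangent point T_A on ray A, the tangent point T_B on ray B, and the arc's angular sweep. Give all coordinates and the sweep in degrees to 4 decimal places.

bisector direction at 350.9685° = (0.987602,-0.156977)
center distance |VC| = r/sin(θ/2) = 4.700174/sin(48.2428°) = 6.300724
C = V + |VC|·bis = (30.9487,-14.1523)
T_A = V + ((C−V)·d_A)·d_A = V + 4.1961·d_A = (26.9946,-16.6933)
T_B = V + ((C−V)·d_B)·d_B = V + 4.1961·d_B = (27.9773,-10.5105)
sweep = 180° − θ = 83.5144°

center=(30.9487,-14.1523) T_A=(26.9946,-16.6933) T_B=(27.9773,-10.5105) sweep=83.5144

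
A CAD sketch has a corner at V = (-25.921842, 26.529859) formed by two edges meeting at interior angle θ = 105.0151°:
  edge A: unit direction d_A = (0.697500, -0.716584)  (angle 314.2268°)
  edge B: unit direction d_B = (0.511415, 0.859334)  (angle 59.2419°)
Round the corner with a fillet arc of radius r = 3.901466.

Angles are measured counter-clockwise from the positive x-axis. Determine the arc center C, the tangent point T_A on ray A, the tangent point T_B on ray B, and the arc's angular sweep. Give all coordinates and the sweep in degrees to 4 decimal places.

bisector direction at 6.7344° = (0.993101,0.117266)
center distance |VC| = r/sin(θ/2) = 3.901466/sin(52.5076°) = 4.917193
C = V + |VC|·bis = (-21.0386,27.1065)
T_A = V + ((C−V)·d_A)·d_A = V + 2.9929·d_A = (-23.8343,24.3852)
T_B = V + ((C−V)·d_B)·d_B = V + 2.9929·d_B = (-24.3912,29.1017)
sweep = 180° − θ = 74.9849°

center=(-21.0386,27.1065) T_A=(-23.8343,24.3852) T_B=(-24.3912,29.1017) sweep=74.9849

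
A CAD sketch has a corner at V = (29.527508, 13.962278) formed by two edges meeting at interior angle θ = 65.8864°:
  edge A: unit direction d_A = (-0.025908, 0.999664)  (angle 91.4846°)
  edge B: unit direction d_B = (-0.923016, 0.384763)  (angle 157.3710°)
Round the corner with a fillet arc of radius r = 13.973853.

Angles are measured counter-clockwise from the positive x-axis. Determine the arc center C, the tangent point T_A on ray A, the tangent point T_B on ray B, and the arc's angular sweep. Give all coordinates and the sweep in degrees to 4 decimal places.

bisector direction at 124.4278° = (-0.565367,0.824839)
center distance |VC| = r/sin(θ/2) = 13.973853/sin(32.9432°) = 25.696330
C = V + |VC|·bis = (14.9996,35.1576)
T_A = V + ((C−V)·d_A)·d_A = V + 21.5646·d_A = (28.9688,35.5197)
T_B = V + ((C−V)·d_B)·d_B = V + 21.5646·d_B = (9.6230,22.2595)
sweep = 180° − θ = 114.1136°

center=(14.9996,35.1576) T_A=(28.9688,35.5197) T_B=(9.6230,22.2595) sweep=114.1136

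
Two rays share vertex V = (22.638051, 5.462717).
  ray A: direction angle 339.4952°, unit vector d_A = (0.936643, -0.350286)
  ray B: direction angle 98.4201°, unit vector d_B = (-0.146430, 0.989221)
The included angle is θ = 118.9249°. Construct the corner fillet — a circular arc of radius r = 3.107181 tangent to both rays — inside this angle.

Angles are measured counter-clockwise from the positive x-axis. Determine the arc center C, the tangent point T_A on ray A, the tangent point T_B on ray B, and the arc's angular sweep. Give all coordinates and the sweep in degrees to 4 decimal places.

center=(25.4433,7.7310) T_A=(24.3549,4.8206) T_B=(22.3696,7.2760) sweep=61.0751

bisector direction at 38.9577° = (0.777611,0.628746)
center distance |VC| = r/sin(θ/2) = 3.107181/sin(59.4624°) = 3.607563
C = V + |VC|·bis = (25.4433,7.7310)
T_A = V + ((C−V)·d_A)·d_A = V + 1.8330·d_A = (24.3549,4.8206)
T_B = V + ((C−V)·d_B)·d_B = V + 1.8330·d_B = (22.3696,7.2760)
sweep = 180° − θ = 61.0751°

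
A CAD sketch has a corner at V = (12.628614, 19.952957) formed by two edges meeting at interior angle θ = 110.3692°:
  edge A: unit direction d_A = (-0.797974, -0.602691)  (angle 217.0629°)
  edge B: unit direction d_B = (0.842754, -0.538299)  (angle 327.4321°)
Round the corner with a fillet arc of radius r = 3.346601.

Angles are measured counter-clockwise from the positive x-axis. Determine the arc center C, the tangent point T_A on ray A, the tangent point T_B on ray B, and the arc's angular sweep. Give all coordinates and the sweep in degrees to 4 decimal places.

center=(12.7885,15.8798) T_A=(10.7715,18.5503) T_B=(14.5899,18.7002) sweep=69.6308

bisector direction at 272.2475° = (0.039216,-0.999231)
center distance |VC| = r/sin(θ/2) = 3.346601/sin(55.1846°) = 4.076271
C = V + |VC|·bis = (12.7885,15.8798)
T_A = V + ((C−V)·d_A)·d_A = V + 2.3273·d_A = (10.7715,18.5503)
T_B = V + ((C−V)·d_B)·d_B = V + 2.3273·d_B = (14.5899,18.7002)
sweep = 180° − θ = 69.6308°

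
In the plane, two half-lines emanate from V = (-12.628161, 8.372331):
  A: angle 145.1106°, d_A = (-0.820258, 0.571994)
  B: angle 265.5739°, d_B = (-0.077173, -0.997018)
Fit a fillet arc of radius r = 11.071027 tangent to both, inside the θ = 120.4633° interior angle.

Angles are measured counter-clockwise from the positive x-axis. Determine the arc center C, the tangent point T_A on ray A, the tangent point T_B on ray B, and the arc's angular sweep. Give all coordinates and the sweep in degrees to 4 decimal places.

center=(-24.1549,2.9133) T_A=(-17.8223,11.9944) T_B=(-13.1168,2.0589) sweep=59.5367

bisector direction at 205.3423° = (-0.903767,-0.428024)
center distance |VC| = r/sin(θ/2) = 11.071027/sin(60.2317°) = 12.754054
C = V + |VC|·bis = (-24.1549,2.9133)
T_A = V + ((C−V)·d_A)·d_A = V + 6.3323·d_A = (-17.8223,11.9944)
T_B = V + ((C−V)·d_B)·d_B = V + 6.3323·d_B = (-13.1168,2.0589)
sweep = 180° − θ = 59.5367°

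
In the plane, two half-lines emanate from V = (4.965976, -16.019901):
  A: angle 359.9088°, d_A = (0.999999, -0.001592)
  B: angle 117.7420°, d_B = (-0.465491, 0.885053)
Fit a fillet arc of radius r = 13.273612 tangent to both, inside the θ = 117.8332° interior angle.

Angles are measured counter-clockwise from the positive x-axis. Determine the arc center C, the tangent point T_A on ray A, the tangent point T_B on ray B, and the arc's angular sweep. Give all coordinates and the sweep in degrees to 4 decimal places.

center=(12.9890,-2.7590) T_A=(12.9679,-16.0326) T_B=(1.2412,-8.9378) sweep=62.1668

bisector direction at 58.8254° = (0.517648,0.855594)
center distance |VC| = r/sin(θ/2) = 13.273612/sin(58.9166°) = 15.499011
C = V + |VC|·bis = (12.9890,-2.7590)
T_A = V + ((C−V)·d_A)·d_A = V + 8.0019·d_A = (12.9679,-16.0326)
T_B = V + ((C−V)·d_B)·d_B = V + 8.0019·d_B = (1.2412,-8.9378)
sweep = 180° − θ = 62.1668°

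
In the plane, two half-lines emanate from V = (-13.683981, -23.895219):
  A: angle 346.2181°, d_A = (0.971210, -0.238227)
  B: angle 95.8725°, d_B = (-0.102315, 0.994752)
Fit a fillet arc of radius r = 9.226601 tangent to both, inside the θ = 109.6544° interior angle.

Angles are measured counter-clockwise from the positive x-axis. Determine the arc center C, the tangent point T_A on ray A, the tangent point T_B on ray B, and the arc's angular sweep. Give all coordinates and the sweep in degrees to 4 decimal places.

bisector direction at 41.0453° = (0.754191,0.656656)
center distance |VC| = r/sin(θ/2) = 9.226601/sin(54.8272°) = 11.287488
C = V + |VC|·bis = (-5.1711,-16.4832)
T_A = V + ((C−V)·d_A)·d_A = V + 6.5021·d_A = (-7.3691,-25.4442)
T_B = V + ((C−V)·d_B)·d_B = V + 6.5021·d_B = (-14.3492,-17.4272)
sweep = 180° − θ = 70.3456°

center=(-5.1711,-16.4832) T_A=(-7.3691,-25.4442) T_B=(-14.3492,-17.4272) sweep=70.3456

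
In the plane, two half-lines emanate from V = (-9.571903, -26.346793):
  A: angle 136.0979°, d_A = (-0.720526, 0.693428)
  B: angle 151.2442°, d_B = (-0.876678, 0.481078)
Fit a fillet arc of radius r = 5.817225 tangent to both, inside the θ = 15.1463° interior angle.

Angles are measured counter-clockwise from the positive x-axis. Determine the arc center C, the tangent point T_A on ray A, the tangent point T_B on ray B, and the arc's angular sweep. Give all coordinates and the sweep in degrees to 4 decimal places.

center=(-45.1320,-0.1977) T_A=(-41.0981,3.9938) T_B=(-47.9305,-5.2975) sweep=164.8537

bisector direction at 143.6711° = (-0.805629,0.592420)
center distance |VC| = r/sin(θ/2) = 5.817225/sin(7.5732°) = 44.139482
C = V + |VC|·bis = (-45.1320,-0.1977)
T_A = V + ((C−V)·d_A)·d_A = V + 43.7545·d_A = (-41.0981,3.9938)
T_B = V + ((C−V)·d_B)·d_B = V + 43.7545·d_B = (-47.9305,-5.2975)
sweep = 180° − θ = 164.8537°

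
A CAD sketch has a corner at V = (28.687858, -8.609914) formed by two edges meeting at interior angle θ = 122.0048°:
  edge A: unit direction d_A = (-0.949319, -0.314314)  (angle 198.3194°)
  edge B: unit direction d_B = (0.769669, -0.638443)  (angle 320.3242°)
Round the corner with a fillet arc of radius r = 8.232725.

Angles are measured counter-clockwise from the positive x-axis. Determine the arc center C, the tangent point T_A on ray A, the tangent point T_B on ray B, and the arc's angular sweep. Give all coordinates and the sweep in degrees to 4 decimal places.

center=(26.9438,-17.8596) T_A=(24.3561,-10.0441) T_B=(32.1999,-11.5231) sweep=57.9952

bisector direction at 259.3218° = (-0.185293,-0.982683)
center distance |VC| = r/sin(θ/2) = 8.232725/sin(61.0024°) = 9.412701
C = V + |VC|·bis = (26.9438,-17.8596)
T_A = V + ((C−V)·d_A)·d_A = V + 4.5630·d_A = (24.3561,-10.0441)
T_B = V + ((C−V)·d_B)·d_B = V + 4.5630·d_B = (32.1999,-11.5231)
sweep = 180° − θ = 57.9952°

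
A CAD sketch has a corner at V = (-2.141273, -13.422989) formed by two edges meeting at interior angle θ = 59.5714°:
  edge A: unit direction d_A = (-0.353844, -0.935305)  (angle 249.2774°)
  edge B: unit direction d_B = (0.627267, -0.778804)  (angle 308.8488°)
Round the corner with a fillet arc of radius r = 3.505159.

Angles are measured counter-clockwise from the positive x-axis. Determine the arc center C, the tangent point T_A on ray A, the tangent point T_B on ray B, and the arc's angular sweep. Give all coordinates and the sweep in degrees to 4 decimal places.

bisector direction at 279.0631° = (0.157522,-0.987515)
center distance |VC| = r/sin(θ/2) = 3.505159/sin(29.7857°) = 7.056079
C = V + |VC|·bis = (-1.0298,-20.3910)
T_A = V + ((C−V)·d_A)·d_A = V + 6.1239·d_A = (-4.3082,-19.1507)
T_B = V + ((C−V)·d_B)·d_B = V + 6.1239·d_B = (1.7000,-18.1923)
sweep = 180° − θ = 120.4286°

center=(-1.0298,-20.3910) T_A=(-4.3082,-19.1507) T_B=(1.7000,-18.1923) sweep=120.4286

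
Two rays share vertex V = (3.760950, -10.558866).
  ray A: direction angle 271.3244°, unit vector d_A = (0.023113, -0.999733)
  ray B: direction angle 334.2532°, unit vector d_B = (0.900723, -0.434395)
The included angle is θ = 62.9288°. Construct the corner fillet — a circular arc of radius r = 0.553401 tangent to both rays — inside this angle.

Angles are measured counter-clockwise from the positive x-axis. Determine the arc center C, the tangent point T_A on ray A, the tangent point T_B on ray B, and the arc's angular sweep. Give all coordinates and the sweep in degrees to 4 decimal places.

bisector direction at 302.7888° = (0.541544,-0.840672)
center distance |VC| = r/sin(θ/2) = 0.553401/sin(31.4644°) = 1.060219
C = V + |VC|·bis = (4.3351,-11.4502)
T_A = V + ((C−V)·d_A)·d_A = V + 0.9043·d_A = (3.7819,-11.4630)
T_B = V + ((C−V)·d_B)·d_B = V + 0.9043·d_B = (4.5755,-10.9517)
sweep = 180° − θ = 117.0712°

center=(4.3351,-11.4502) T_A=(3.7819,-11.4630) T_B=(4.5755,-10.9517) sweep=117.0712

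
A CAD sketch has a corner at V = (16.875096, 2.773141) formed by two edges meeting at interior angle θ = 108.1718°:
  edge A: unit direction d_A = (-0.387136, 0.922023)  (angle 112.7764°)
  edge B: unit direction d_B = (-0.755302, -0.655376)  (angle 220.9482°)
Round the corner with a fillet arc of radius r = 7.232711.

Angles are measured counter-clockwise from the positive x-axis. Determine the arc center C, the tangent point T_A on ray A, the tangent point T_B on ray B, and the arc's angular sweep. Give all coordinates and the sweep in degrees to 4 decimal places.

bisector direction at 166.8623° = (-0.973827,0.227292)
center distance |VC| = r/sin(θ/2) = 7.232711/sin(54.0859°) = 8.930405
C = V + |VC|·bis = (8.1784,4.8030)
T_A = V + ((C−V)·d_A)·d_A = V + 5.2383·d_A = (14.8472,7.6030)
T_B = V + ((C−V)·d_B)·d_B = V + 5.2383·d_B = (12.9186,-0.6599)
sweep = 180° − θ = 71.8282°

center=(8.1784,4.8030) T_A=(14.8472,7.6030) T_B=(12.9186,-0.6599) sweep=71.8282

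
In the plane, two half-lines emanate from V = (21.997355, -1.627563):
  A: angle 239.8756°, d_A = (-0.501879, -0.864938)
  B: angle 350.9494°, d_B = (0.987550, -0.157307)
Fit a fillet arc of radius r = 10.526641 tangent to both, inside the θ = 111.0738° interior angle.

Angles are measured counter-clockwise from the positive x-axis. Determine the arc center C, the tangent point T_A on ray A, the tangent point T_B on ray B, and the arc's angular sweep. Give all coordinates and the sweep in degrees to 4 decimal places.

bisector direction at 295.4125° = (0.429132,-0.903242)
center distance |VC| = r/sin(θ/2) = 10.526641/sin(55.5369°) = 12.767445
C = V + |VC|·bis = (27.4763,-13.1597)
T_A = V + ((C−V)·d_A)·d_A = V + 7.2248·d_A = (18.3714,-7.8766)
T_B = V + ((C−V)·d_B)·d_B = V + 7.2248·d_B = (29.1322,-2.7641)
sweep = 180° − θ = 68.9262°

center=(27.4763,-13.1597) T_A=(18.3714,-7.8766) T_B=(29.1322,-2.7641) sweep=68.9262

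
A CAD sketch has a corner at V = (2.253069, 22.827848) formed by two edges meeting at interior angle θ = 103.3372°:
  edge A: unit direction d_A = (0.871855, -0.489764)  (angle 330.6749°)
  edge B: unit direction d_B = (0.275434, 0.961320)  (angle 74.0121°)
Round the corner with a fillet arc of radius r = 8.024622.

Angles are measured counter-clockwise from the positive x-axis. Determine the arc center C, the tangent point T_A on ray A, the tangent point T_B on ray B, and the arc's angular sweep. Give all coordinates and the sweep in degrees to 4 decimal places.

center=(11.7148,26.7168) T_A=(7.7846,19.7205) T_B=(4.0006,28.9270) sweep=76.6628

bisector direction at 22.3435° = (0.924921,0.380158)
center distance |VC| = r/sin(θ/2) = 8.024622/sin(51.6686°) = 10.229790
C = V + |VC|·bis = (11.7148,26.7168)
T_A = V + ((C−V)·d_A)·d_A = V + 6.3446·d_A = (7.7846,19.7205)
T_B = V + ((C−V)·d_B)·d_B = V + 6.3446·d_B = (4.0006,28.9270)
sweep = 180° − θ = 76.6628°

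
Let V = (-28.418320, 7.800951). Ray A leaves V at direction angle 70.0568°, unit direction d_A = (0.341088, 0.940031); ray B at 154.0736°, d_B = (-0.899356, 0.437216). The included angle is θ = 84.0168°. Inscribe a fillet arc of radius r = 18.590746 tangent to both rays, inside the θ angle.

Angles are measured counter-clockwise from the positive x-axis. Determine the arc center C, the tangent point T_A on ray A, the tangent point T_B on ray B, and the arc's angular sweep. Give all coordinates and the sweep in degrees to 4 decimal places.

bisector direction at 112.0652° = (-0.375661,0.926757)
center distance |VC| = r/sin(θ/2) = 18.590746/sin(42.0084°) = 27.778911
C = V + |VC|·bis = (-38.8538,33.5453)
T_A = V + ((C−V)·d_A)·d_A = V + 20.6410·d_A = (-21.3779,27.2042)
T_B = V + ((C−V)·d_B)·d_B = V + 20.6410·d_B = (-46.9820,16.8255)
sweep = 180° − θ = 95.9832°

center=(-38.8538,33.5453) T_A=(-21.3779,27.2042) T_B=(-46.9820,16.8255) sweep=95.9832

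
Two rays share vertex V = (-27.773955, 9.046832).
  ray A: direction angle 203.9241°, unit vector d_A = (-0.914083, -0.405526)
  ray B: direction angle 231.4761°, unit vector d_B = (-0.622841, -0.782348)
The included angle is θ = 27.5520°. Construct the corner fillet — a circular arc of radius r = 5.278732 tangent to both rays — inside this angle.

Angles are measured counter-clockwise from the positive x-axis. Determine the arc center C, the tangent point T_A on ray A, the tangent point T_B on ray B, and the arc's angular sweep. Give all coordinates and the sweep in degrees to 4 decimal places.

bisector direction at 217.7001° = (-0.791222,-0.611528)
center distance |VC| = r/sin(θ/2) = 5.278732/sin(13.7760°) = 22.167750
C = V + |VC|·bis = (-45.3136,-4.5094)
T_A = V + ((C−V)·d_A)·d_A = V + 21.5301·d_A = (-47.4542,0.3158)
T_B = V + ((C−V)·d_B)·d_B = V + 21.5301·d_B = (-41.1838,-7.7972)
sweep = 180° − θ = 152.4480°

center=(-45.3136,-4.5094) T_A=(-47.4542,0.3158) T_B=(-41.1838,-7.7972) sweep=152.4480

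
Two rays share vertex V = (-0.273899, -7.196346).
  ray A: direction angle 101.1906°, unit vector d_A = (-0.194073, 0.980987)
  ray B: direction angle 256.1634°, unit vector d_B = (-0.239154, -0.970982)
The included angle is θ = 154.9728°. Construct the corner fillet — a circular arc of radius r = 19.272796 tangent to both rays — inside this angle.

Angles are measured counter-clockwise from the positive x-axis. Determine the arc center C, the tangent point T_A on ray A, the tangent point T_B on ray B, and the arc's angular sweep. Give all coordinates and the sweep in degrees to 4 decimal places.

bisector direction at 178.6770° = (-0.999733,0.023089)
center distance |VC| = r/sin(θ/2) = 19.272796/sin(77.4864°) = 19.741770
C = V + |VC|·bis = (-20.0104,-6.7405)
T_A = V + ((C−V)·d_A)·d_A = V + 4.2775·d_A = (-1.1040,-3.0002)
T_B = V + ((C−V)·d_B)·d_B = V + 4.2775·d_B = (-1.2969,-11.3497)
sweep = 180° − θ = 25.0272°

center=(-20.0104,-6.7405) T_A=(-1.1040,-3.0002) T_B=(-1.2969,-11.3497) sweep=25.0272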